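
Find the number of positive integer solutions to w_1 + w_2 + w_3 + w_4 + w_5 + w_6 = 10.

Substitute w'_i = w_i - 1 (so w'_i >= 0). Then sum w'_i = 10 - 6 = 4.
Stars and bars: C(4+6-1, 6-1) = C(9,5).

Final answer: C(9,5) = 126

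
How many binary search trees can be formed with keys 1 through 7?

This is a standard Catalan-number count: the answer is C_n. Here n = 7.
C_n = C(2n,n) - C(2n,n+1), so C_{7} = C(14,7) - C(14,8) = 3432 - 3003.

Final answer: C_{7} = 429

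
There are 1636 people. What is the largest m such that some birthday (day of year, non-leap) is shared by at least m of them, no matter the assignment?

There are 365 possible values for birthday (day of year, non-leap). With 1636 people and 365 categories, by pigeonhole: ceiling(1636/365).

Final answer: 5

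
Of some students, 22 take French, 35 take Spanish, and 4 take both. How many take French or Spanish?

|A union B| = |A| + |B| - |A intersect B| = 22 + 35 - 4.

Final answer: 53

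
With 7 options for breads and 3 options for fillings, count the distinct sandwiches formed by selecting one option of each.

By the multiplication principle: 7 x 3.

Final answer: 21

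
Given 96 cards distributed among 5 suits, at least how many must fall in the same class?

By pigeonhole with 96 objects and 5 categories: ceiling(96/5).

Final answer: 20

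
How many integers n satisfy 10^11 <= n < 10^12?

The leading digit cannot be 0 (9 options); the other 11 digits can be anything (10 options each).
Total: 9 x 10^11.

Final answer: 900000000000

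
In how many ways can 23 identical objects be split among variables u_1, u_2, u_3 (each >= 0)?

Stars and bars with 23 stars and 2 bars:
C(23+3-1, 3-1) = C(25,2).

Final answer: C(25,2) = 300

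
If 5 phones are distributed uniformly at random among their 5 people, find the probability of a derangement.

D(n) = (n-1)(D(n-1) + D(n-2)), D(0)=1, D(1)=0.
Building up: D(2)=1, D(3)=2, D(4)=9, D(5)=44.
Total arrangements: 5! = 120.
Probability = D(5)/5! = 11/30.

Final answer: D(5)/5! = 44/120 = 0.366667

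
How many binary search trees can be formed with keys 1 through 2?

The structures are counted by the Catalan number C_n. Here n = 2.
Using C_0 = 1 and C_(k+1) = C_k x 2(2k+1)/(k+2), build up term by term: C_1=1, C_2=2.

Final answer: C_{2} = 2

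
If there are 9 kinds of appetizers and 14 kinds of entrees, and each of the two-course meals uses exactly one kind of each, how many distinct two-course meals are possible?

By the multiplication principle: 9 x 14.

Final answer: 126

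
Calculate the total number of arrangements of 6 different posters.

The number of ways to arrange 6 distinct objects is 6!.

Final answer: 6! = 720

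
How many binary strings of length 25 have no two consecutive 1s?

Let a(n) count valid strings. If the last bit is 0 the prefix is any valid string of length n-1; if it is 1 the string must end in 01 with a valid prefix of length n-2. So a(n) = a(n-1) + a(n-2), a(1)=2, a(2)=3.
Iterating the recurrence: a(1)=2, a(2)=3, a(3)=5, a(4)=8, a(5)=13, a(6)=21, a(7)=34, a(8)=55, a(9)=89, a(10)=144, a(11)=233, a(12)=377, a(13)=610, a(14)=987, a(15)=1597, a(16)=2584, a(17)=4181, a(18)=6765, a(19)=10946, a(20)=17711, a(21)=28657, a(22)=46368, a(23)=75025, a(24)=121393, a(25)=196418.

Final answer: 196418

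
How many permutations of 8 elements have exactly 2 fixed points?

Choose which 2 elements are fixed: C(8,2) = 28.
Derange the remaining 6 using D(j) = (j-1)(D(j-1) + D(j-2)), D(0)=1, D(1)=0: D(2)=1, D(3)=2, D(4)=9, D(5)=44, D(6)=265.
Total: 28 x 265.

Final answer: C(8,2) D(6) = 7420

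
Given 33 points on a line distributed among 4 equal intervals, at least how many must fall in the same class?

By pigeonhole with 33 objects and 4 categories: ceiling(33/4).

Final answer: 9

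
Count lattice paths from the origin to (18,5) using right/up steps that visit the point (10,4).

Paths (0,0)->(10,4): C(14,4) = 1001.
Paths (10,4)->(18,5): C(9,1) = 9.
By multiplication principle: 1001 x 9.

Final answer: 9009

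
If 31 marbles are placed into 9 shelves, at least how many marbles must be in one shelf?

By the pigeonhole principle: ceiling(31/9).

Final answer: 4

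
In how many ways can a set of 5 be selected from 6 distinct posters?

C(6,5) = 6!/(5! x (6-5)!).

Final answer: C(6,5) = 6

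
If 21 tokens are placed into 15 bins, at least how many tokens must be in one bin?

By the pigeonhole principle: ceiling(21/15).

Final answer: 2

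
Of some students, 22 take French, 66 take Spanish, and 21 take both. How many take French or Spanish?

|A union B| = |A| + |B| - |A intersect B| = 22 + 66 - 21.

Final answer: 67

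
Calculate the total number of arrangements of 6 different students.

The number of ways to arrange 6 distinct objects is 6!.

Final answer: 6! = 720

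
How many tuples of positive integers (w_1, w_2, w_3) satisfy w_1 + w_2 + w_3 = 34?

Substitute w'_i = w_i - 1 (so w'_i >= 0). Then sum w'_i = 34 - 3 = 31.
Stars and bars: C(31+3-1, 3-1) = C(33,2).

Final answer: C(33,2) = 528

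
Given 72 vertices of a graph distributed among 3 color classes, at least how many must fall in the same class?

By pigeonhole with 72 objects and 3 categories: ceiling(72/3).

Final answer: 24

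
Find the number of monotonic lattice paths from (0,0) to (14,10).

Each path has 14 right steps and 10 up steps in some order (24 steps total).
Choose which 10 of the 24 steps are up: C(24,10).

Final answer: C(24,10) = 1961256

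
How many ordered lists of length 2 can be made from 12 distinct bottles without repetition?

P(12,2) = 12!/(12-2)! = 12!/10!.

Final answer: P(12,2) = 132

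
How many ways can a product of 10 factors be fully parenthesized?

This is a standard Catalan-number count: the answer is C_n. Here n = 10 - 1 = 9.
C_n = C(2n,n)/(n+1), so C_{9} = C(18,9)/10 = 48620/10.

Final answer: C_{9} = 4862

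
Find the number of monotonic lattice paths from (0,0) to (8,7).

Each path has 8 right steps and 7 up steps in some order (15 steps total).
Choose which 7 of the 15 steps are up: C(15,7).

Final answer: C(15,7) = 6435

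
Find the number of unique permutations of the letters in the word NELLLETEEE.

Letters (E:5, L:3, N:1, T:1). Total letters: 10.
Permutations = 10!/(5! x 3!).

Final answer: 5040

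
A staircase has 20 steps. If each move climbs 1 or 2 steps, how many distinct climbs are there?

Condition on the final move: it is a 1-step (f(n-1) ways to get there) or a 2-step (f(n-2) ways), so f(n) = f(n-1) + f(n-2), with f(1)=1, f(2)=2.
Computing successive values: f(1)=1, f(2)=2, f(3)=3, f(4)=5, f(5)=8, f(6)=13, f(7)=21, f(8)=34, f(9)=55, f(10)=89, f(11)=144, f(12)=233, f(13)=377, f(14)=610, f(15)=987, f(16)=1597, f(17)=2584, f(18)=4181, f(19)=6765, f(20)=10946.

Final answer: 10946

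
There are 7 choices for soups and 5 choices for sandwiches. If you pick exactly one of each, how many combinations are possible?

By the multiplication principle: 7 x 5.

Final answer: 35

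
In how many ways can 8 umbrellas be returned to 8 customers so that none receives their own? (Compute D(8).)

Derangements satisfy D(n) = (n-1)(D(n-1) + D(n-2)), starting from D(0)=1, D(1)=0.
D(2) = 1 x (0 + 1) = 1
D(3) = 2 x (1 + 0) = 2
D(4) = 3 x (2 + 1) = 9
D(5) = 4 x (9 + 2) = 44
D(6) = 5 x (44 + 9) = 265
D(7) = 6 x (265 + 44) = 1854
D(8) = 7 x (D(7) + D(6)) = 7 x (1854 + 265)

Final answer: D(8) = 14833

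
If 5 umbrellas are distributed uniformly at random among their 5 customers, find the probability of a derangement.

Use the recurrence D(n) = (n-1)(D(n-1) + D(n-2)) with D(0)=1, D(1)=0.
Building up: D(2)=1, D(3)=2, D(4)=9, D(5)=44.
Total arrangements: 5! = 120.
Probability = D(5)/5! = 11/30.

Final answer: D(5)/5! = 44/120 = 0.366667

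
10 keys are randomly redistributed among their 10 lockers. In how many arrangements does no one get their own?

D(n) = (n-1)(D(n-1) + D(n-2)), D(0)=1, D(1)=0.
D(2) = 1 x (0 + 1) = 1
D(3) = 2 x (1 + 0) = 2
D(4) = 3 x (2 + 1) = 9
D(5) = 4 x (9 + 2) = 44
D(6) = 5 x (44 + 9) = 265
D(7) = 6 x (265 + 44) = 1854
D(8) = 7 x (1854 + 265) = 14833
D(9) = 8 x (14833 + 1854) = 133496
D(10) = 9 x (D(9) + D(8)) = 9 x (133496 + 14833)

Final answer: D(10) = 1334961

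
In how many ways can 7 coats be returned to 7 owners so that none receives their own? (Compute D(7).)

D(n) = (n-1)(D(n-1) + D(n-2)), D(0)=1, D(1)=0.
D(2) = 1 x (0 + 1) = 1
D(3) = 2 x (1 + 0) = 2
D(4) = 3 x (2 + 1) = 9
D(5) = 4 x (9 + 2) = 44
D(6) = 5 x (44 + 9) = 265
D(7) = 6 x (D(6) + D(5)) = 6 x (265 + 44)

Final answer: D(7) = 1854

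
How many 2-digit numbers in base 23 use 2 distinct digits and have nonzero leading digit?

The leading digit has 22 choices (anything but zero); the next has 22 (anything but the first), then 21, and so on, one fewer each time.
Total: 22 x 22.

Final answer: 484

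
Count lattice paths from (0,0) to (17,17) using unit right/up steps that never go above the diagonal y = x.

Total monotonic paths to (17,17): C(34,17) = 2333606220.
A path is bad iff it touches y = x + 1; reflecting its initial segment maps bad paths bijectively onto all paths to (16,18), of which there are C(34,18) = 2203961430.
Valid Dyck paths: 2333606220 - 2203961430.
(Equivalently, C_{17} = C(34,17)/18 = 2333606220/18.)

Final answer: C_{17} = 129644790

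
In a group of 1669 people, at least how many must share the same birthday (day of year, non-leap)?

There are 365 possible values for birthday (day of year, non-leap). With 1669 people and 365 categories, by pigeonhole: ceiling(1669/365).

Final answer: 5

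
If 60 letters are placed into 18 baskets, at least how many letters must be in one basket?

By the pigeonhole principle: ceiling(60/18).

Final answer: 4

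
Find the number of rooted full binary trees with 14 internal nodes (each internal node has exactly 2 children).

This is counted by the nth Catalan number C_n. Here n = 14.
C_n = (2n)!/(n!(n+1)!), so C_{14} = 28!/(14! x 15!) = C(28,14)/15 = 40116600/15.

Final answer: C_{14} = 2674440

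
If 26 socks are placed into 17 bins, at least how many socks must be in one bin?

By the pigeonhole principle: ceiling(26/17).

Final answer: 2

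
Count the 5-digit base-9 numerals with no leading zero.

These are the integers in [9^4, 9^5), so the count is 9^5 - 9^4 = 8 x 9^4.

Final answer: 52488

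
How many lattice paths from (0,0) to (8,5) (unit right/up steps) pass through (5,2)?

Paths (0,0)->(5,2): C(7,2) = 21.
Paths (5,2)->(8,5): C(6,3) = 20.
By multiplication principle: 21 x 20.

Final answer: 420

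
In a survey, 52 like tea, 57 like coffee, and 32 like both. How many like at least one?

|A union B| = |A| + |B| - |A intersect B| = 52 + 57 - 32.

Final answer: 77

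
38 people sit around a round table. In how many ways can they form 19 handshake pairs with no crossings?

The structures are counted by the Catalan number C_n. Here n = 38/2 = 19.
C_n = C(2n,n)/(n+1), so C_{19} = C(38,19)/20 = 35345263800/20.

Final answer: C_{19} = 1767263190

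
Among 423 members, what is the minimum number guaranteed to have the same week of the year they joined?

There are 52 possible values for week of the year they joined. With 423 members and 52 categories, by pigeonhole: ceiling(423/52).

Final answer: 9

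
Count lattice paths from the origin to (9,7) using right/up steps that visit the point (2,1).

Paths (0,0)->(2,1): C(3,1) = 3.
Paths (2,1)->(9,7): C(13,6) = 1716.
By multiplication principle: 3 x 1716.

Final answer: 5148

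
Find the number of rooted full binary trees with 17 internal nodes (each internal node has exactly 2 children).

This is counted by the nth Catalan number C_n. Here n = 17.
C_n = (2n)!/(n!(n+1)!), so C_{17} = 34!/(17! x 18!) = C(34,17)/18 = 2333606220/18.

Final answer: C_{17} = 129644790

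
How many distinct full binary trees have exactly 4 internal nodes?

The structures are counted by the Catalan number C_n. Here n = 4.
C_n = C(2n,n) - C(2n,n+1), so C_{4} = C(8,4) - C(8,5) = 70 - 56.

Final answer: C_{4} = 14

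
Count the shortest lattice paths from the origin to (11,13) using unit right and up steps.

Each path has 11 right steps and 13 up steps in some order (24 steps total).
Choose which 13 of the 24 steps are up: C(24,13).

Final answer: C(24,13) = 2496144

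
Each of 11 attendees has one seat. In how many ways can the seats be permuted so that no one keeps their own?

Use the recurrence D(n) = (n-1)(D(n-1) + D(n-2)) with D(0)=1, D(1)=0.
D(2) = 1 x (0 + 1) = 1
D(3) = 2 x (1 + 0) = 2
D(4) = 3 x (2 + 1) = 9
D(5) = 4 x (9 + 2) = 44
D(6) = 5 x (44 + 9) = 265
D(7) = 6 x (265 + 44) = 1854
D(8) = 7 x (1854 + 265) = 14833
D(9) = 8 x (14833 + 1854) = 133496
D(10) = 9 x (133496 + 14833) = 1334961
D(11) = 10 x (D(10) + D(9)) = 10 x (1334961 + 133496)

Final answer: D(11) = 14684570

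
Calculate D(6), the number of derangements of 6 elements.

D(n) = (n-1)(D(n-1) + D(n-2)), D(0)=1, D(1)=0.
Building up: D(2)=1, D(3)=2, D(4)=9, D(5)=44.
D(6) = 5 x (D(5) + D(4)) = 5 x (44 + 9).

Final answer: D(6) = 265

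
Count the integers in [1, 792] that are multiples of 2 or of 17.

Multiples of 2: 396. Multiples of 17: 46. Of both (lcm=34): 23.
By inclusion-exclusion: 396 + 46 - 23.

Final answer: 419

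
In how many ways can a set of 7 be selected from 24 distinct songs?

C(24,7) = 24!/(7! x (24-7)!).

Final answer: C(24,7) = 346104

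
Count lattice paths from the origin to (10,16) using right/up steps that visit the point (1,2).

Paths (0,0)->(1,2): C(3,2) = 3.
Paths (1,2)->(10,16): C(23,14) = 817190.
By multiplication principle: 3 x 817190.

Final answer: 2451570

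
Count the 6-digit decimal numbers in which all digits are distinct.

First digit: 9 (not 0). Second: 9 (not first). Third: 8, etc.
Total: 9 x 9 x 8 x 7 x 6 x 5.

Final answer: 136080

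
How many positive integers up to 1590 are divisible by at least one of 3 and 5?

Multiples of 3: 530. Multiples of 5: 318. Of both (lcm=15): 106.
By inclusion-exclusion: 530 + 318 - 106.

Final answer: 742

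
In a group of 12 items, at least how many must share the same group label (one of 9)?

There are 9 possible values for group label (one of 9). With 12 items and 9 categories, by pigeonhole: ceiling(12/9).

Final answer: 2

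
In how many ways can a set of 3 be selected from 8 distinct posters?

C(8,3) = 8!/(3! x 5!).

Final answer: \binom{8}{3} = 56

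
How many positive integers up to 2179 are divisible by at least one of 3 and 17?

Multiples of 3: 726. Multiples of 17: 128. Of both (lcm=51): 42.
By inclusion-exclusion: 726 + 128 - 42.

Final answer: 812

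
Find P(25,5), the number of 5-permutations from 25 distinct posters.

P(25,5) = 25!/(25-5)! = 25!/20!.

Final answer: P(25,5) = 6375600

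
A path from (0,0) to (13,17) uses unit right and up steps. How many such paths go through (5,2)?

Paths (0,0)->(5,2): C(7,2) = 21.
Paths (5,2)->(13,17): C(23,15) = 490314.
By multiplication principle: 21 x 490314.

Final answer: 10296594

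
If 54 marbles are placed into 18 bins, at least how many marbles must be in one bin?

By the pigeonhole principle: ceiling(54/18).

Final answer: 3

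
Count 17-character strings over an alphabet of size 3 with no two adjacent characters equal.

First character: 3 choices. Each subsequent: 2 choices (must differ from the previous one).
Total: 3 x 2^16.

Final answer: 3 x 2^{16} = 196608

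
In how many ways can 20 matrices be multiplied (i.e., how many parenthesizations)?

The structures are counted by the Catalan number C_n. Here n = 20 - 1 = 19.
C_n = C(2n,n)/(n+1), so C_{19} = C(38,19)/20 = 35345263800/20.

Final answer: C_{19} = 1767263190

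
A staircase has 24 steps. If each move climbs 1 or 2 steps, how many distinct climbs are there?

Let f(n) count the ways. The last step is size 1 or 2, so f(n) = f(n-1) + f(n-2) with f(1)=1, f(2)=2.
Computing successive values: f(1)=1, f(2)=2, f(3)=3, f(4)=5, f(5)=8, f(6)=13, f(7)=21, f(8)=34, f(9)=55, f(10)=89, f(11)=144, f(12)=233, f(13)=377, f(14)=610, f(15)=987, f(16)=1597, f(17)=2584, f(18)=4181, f(19)=6765, f(20)=10946, f(21)=17711, f(22)=28657, f(23)=46368, f(24)=75025.

Final answer: 75025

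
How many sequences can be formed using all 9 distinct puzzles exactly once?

The number of ways to arrange 9 distinct objects is 9!.

Final answer: 9! = 362880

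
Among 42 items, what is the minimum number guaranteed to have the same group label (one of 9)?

There are 9 possible values for group label (one of 9). With 42 items and 9 categories, by pigeonhole: ceiling(42/9).

Final answer: 5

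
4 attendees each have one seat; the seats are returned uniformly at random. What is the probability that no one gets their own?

Derangements satisfy D(n) = (n-1)(D(n-1) + D(n-2)), starting from D(0)=1, D(1)=0.
Building up: D(2)=1, D(3)=2, D(4)=9.
Total arrangements: 4! = 24.
Probability = D(4)/4! = 3/8.

Final answer: D(4)/4! = 9/24 = 0.375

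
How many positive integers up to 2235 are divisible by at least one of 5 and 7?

Multiples of 5: 447. Multiples of 7: 319. Of both (lcm=35): 63.
By inclusion-exclusion: 447 + 319 - 63.

Final answer: 703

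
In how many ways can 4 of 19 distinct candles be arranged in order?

P(19,4) = 19!/(19-4)! = 19!/15!.

Final answer: P(19,4) = 93024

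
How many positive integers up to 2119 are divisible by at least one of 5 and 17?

Multiples of 5: 423. Multiples of 17: 124. Of both (lcm=85): 24.
By inclusion-exclusion: 423 + 124 - 24.

Final answer: 523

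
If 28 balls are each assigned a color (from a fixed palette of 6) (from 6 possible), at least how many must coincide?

There are 6 possible values for color (from a fixed palette of 6). With 28 balls and 6 categories, by pigeonhole: ceiling(28/6).

Final answer: 5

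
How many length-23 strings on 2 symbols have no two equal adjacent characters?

Let g(n) count such strings. g(1) = 2, and each valid string of length n-1 extends in 1 ways (any symbol but the last), so g(n) = 1 g(n-1).
Total: g(23) = 2 x 1^22.

Final answer: 2 x 1^{22} = 2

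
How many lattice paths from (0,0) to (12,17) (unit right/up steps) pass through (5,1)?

Paths (0,0)->(5,1): C(6,1) = 6.
Paths (5,1)->(12,17): C(23,16) = 245157.
By multiplication principle: 6 x 245157.

Final answer: 1470942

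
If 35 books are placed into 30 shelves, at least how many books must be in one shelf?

By the pigeonhole principle: ceiling(35/30).

Final answer: 2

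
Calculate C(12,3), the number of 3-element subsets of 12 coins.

C(12,3) = 12!/(3! x (12-3)!).

Final answer: C(12,3) = 220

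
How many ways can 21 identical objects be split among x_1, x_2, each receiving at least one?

Substitute x'_i = x_i - 1 (so x'_i >= 0). Then sum x'_i = 21 - 2 = 19.
Stars and bars: C(19+2-1, 2-1) = C(20,1).

Final answer: C(20,1) = 20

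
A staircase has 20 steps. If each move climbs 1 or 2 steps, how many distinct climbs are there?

Let f(n) count the ways. The last step is size 1 or 2, so f(n) = f(n-1) + f(n-2) with f(1)=1, f(2)=2.
Building up term by term: f(1)=1, f(2)=2, f(3)=3, f(4)=5, f(5)=8, f(6)=13, f(7)=21, f(8)=34, f(9)=55, f(10)=89, f(11)=144, f(12)=233, f(13)=377, f(14)=610, f(15)=987, f(16)=1597, f(17)=2584, f(18)=4181, f(19)=6765, f(20)=10946.

Final answer: 10946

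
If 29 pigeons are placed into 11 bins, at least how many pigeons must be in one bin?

By the pigeonhole principle: ceiling(29/11).

Final answer: 3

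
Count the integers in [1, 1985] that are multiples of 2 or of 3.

Multiples of 2: 992. Multiples of 3: 661. Of both (lcm=6): 330.
By inclusion-exclusion: 992 + 661 - 330.

Final answer: 1323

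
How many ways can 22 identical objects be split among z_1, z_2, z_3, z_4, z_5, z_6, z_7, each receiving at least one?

Substitute z'_i = z_i - 1 (so z'_i >= 0). Then sum z'_i = 22 - 7 = 15.
Stars and bars: C(15+7-1, 7-1) = C(21,6).

Final answer: C(21,6) = 54264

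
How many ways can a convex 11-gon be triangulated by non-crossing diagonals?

The structures are counted by the Catalan number C_n. Here n = 11 - 2 = 9.
C_n = C(2n,n)/(n+1), so C_{9} = C(18,9)/10 = 48620/10.

Final answer: C_{9} = 4862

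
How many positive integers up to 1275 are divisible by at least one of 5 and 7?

Multiples of 5: 255. Multiples of 7: 182. Of both (lcm=35): 36.
By inclusion-exclusion: 255 + 182 - 36.

Final answer: 401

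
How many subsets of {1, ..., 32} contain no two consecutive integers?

Let a(n) count such subsets of {1, ..., n}. Either n is excluded (a(n-1) ways) or n is included, forcing n-1 out (a(n-2) ways), so a(n) = a(n-1) + a(n-2) with a(1)=2, a(2)=3.
Building up term by term: a(1)=2, a(2)=3, a(3)=5, a(4)=8, a(5)=13, a(6)=21, a(7)=34, a(8)=55, a(9)=89, a(10)=144, a(11)=233, a(12)=377, a(13)=610, a(14)=987, a(15)=1597, a(16)=2584, a(17)=4181, a(18)=6765, a(19)=10946, a(20)=17711, a(21)=28657, a(22)=46368, a(23)=75025, a(24)=121393, a(25)=196418, a(26)=317811, a(27)=514229, a(28)=832040, a(29)=1346269, a(30)=2178309, a(31)=3524578, a(32)=5702887.

Final answer: 5702887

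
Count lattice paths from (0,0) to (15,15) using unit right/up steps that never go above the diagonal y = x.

Total monotonic paths to (15,15): C(30,15) = 155117520.
Reflecting each bad path at its first crossing gives a bijection with paths to (14,16): C(30,16) = 145422675.
Valid Dyck paths: 155117520 - 145422675.
(These counts are the Catalan numbers.)

Final answer: C_{15} = 9694845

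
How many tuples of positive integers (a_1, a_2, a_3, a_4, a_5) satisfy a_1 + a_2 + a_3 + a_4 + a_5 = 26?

Substitute a'_i = a_i - 1 (so a'_i >= 0). Then sum a'_i = 26 - 5 = 21.
Stars and bars: C(21+5-1, 5-1) = C(25,4).

Final answer: C(25,4) = 12650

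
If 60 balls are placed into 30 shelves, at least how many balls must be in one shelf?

By the pigeonhole principle: ceiling(60/30).

Final answer: 2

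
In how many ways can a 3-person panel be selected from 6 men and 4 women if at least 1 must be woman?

Sum over valid woman counts:
C(4,1)C(6,2) = 60
C(4,2)C(6,1) = 36
C(4,3)C(6,0) = 4
Total: 60 + 36 + 4.

Final answer: 100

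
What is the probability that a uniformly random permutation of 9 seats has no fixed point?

D(n) = (n-1)(D(n-1) + D(n-2)), D(0)=1, D(1)=0.
Building up: D(2)=1, D(3)=2, D(4)=9, D(5)=44, D(6)=265, D(7)=1854, D(8)=14833, D(9)=133496.
Total arrangements: 9! = 362880.
Probability = D(9)/9! = 16687/45360.

Final answer: D(9)/9! = 133496/362880 = 0.367879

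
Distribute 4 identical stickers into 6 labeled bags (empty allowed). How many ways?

Stars and bars: C(n+k-1, k-1) = C(9,5).

Final answer: C(9,5) = 126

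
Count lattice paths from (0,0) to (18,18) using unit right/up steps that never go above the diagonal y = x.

Total monotonic paths to (18,18): C(36,18) = 9075135300.
Paths that cross above y=x (reflection bijection): C(36,19) = 8597496600.
Valid Dyck paths: 9075135300 - 8597496600.
(These counts are the Catalan numbers.)

Final answer: C_{18} = 477638700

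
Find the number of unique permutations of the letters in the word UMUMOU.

Letters (M:2, O:1, U:3). Total letters: 6.
Permutations = 6!/(3! x 2!).

Final answer: 60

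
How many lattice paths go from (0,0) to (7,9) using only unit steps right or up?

Each path has 7 right steps and 9 up steps in some order (16 steps total).
Choose which 9 of the 16 steps are up: C(16,9).

Final answer: C(16,9) = 11440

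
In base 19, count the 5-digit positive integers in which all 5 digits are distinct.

First digit: 18 (nonzero). Second: 18 (not first). Third: 17, etc.
Total: 18 x 18 x 17 x 16 x 15.

Final answer: 1321920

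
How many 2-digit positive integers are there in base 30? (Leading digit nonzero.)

Leading digit: 29 options (nonzero). Other 1 digit(s): 30 options each.
Total: 29 x 30^1.

Final answer: 870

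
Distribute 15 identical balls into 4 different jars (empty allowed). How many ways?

Stars and bars: C(n+k-1, k-1) = C(18,3).

Final answer: C(18,3) = 816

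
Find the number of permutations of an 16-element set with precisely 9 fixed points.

Choose which 9 elements are fixed: C(16,9) = 11440.
Derange the remaining 7 using D(j) = (j-1)(D(j-1) + D(j-2)), D(0)=1, D(1)=0: D(2)=1, D(3)=2, D(4)=9, D(5)=44, D(6)=265, D(7)=1854.
Total: 11440 x 1854.

Final answer: C(16,9) D(7) = 21209760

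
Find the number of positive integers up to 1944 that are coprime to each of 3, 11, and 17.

|div by 3|=648, |div by 11|=176, |div by 17|=114.
|div by 3&11|=58, |div by 3&17|=38, |div by 11&17|=10, |div by all|=3.
By inclusion-exclusion, divisible by at least one: 648+176+114-58-38-10+3 = 835.
Not divisible by any: 1944 - 835.

Final answer: 1109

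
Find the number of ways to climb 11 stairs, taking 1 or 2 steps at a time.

Let f(n) count the ways. The last step is size 1 or 2, so f(n) = f(n-1) + f(n-2) with f(1)=1, f(2)=2.
Computing successive values: f(1)=1, f(2)=2, f(3)=3, f(4)=5, f(5)=8, f(6)=13, f(7)=21, f(8)=34, f(9)=55, f(10)=89, f(11)=144.

Final answer: 144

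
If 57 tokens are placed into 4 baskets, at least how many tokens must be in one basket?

By the pigeonhole principle: ceiling(57/4).

Final answer: 15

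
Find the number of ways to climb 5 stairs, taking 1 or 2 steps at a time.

Let f(n) count the ways. The last step is size 1 or 2, so f(n) = f(n-1) + f(n-2) with f(1)=1, f(2)=2.
Building up term by term: f(1)=1, f(2)=2, f(3)=3, f(4)=5, f(5)=8.

Final answer: 8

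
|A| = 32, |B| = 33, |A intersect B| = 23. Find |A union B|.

|A union B| = |A| + |B| - |A intersect B| = 32 + 33 - 23.

Final answer: 42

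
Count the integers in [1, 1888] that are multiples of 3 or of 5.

Multiples of 3: 629. Multiples of 5: 377. Of both (lcm=15): 125.
By inclusion-exclusion: 629 + 377 - 125.

Final answer: 881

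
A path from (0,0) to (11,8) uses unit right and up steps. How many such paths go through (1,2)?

Paths (0,0)->(1,2): C(3,2) = 3.
Paths (1,2)->(11,8): C(16,6) = 8008.
By multiplication principle: 3 x 8008.

Final answer: 24024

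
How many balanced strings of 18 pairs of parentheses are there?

This is counted by the nth Catalan number C_n. Here n = 18 (pairs).
Using C_0 = 1 and C_(k+1) = C_k x 2(2k+1)/(k+2), build up term by term: C_1=1, C_2=2, C_3=5, C_4=14, C_5=42, C_6=132, C_7=429, C_8=1430, C_9=4862, C_10=16796, C_11=58786, C_12=208012, C_13=742900, C_14=2674440, C_15=9694845, C_16=35357670, C_17=129644790, C_18=477638700.

Final answer: C_{18} = 477638700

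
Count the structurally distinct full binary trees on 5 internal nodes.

This is counted by the nth Catalan number C_n. Here n = 5.
C_n = C(2n,n) - C(2n,n+1), so C_{5} = C(10,5) - C(10,6) = 252 - 210.

Final answer: C_{5} = 42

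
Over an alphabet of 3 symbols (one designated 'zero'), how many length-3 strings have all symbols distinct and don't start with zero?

The leading digit has 2 choices (anything but zero); the next has 2 (anything but the first), then 1, and so on, one fewer each time.
Total: 2 x 2 x 1.

Final answer: 4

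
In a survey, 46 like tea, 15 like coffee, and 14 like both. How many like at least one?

|A union B| = |A| + |B| - |A intersect B| = 46 + 15 - 14.

Final answer: 47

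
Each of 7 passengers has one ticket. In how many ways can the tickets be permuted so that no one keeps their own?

D(n) = (n-1)(D(n-1) + D(n-2)), D(0)=1, D(1)=0.
D(2) = 1 x (0 + 1) = 1
D(3) = 2 x (1 + 0) = 2
D(4) = 3 x (2 + 1) = 9
D(5) = 4 x (9 + 2) = 44
D(6) = 5 x (44 + 9) = 265
D(7) = 6 x (D(6) + D(5)) = 6 x (265 + 44)

Final answer: D(7) = 1854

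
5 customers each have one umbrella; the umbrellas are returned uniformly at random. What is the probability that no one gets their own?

D(n) = (n-1)(D(n-1) + D(n-2)), D(0)=1, D(1)=0.
Building up: D(2)=1, D(3)=2, D(4)=9, D(5)=44.
Total arrangements: 5! = 120.
Probability = D(5)/5! = 11/30.

Final answer: D(5)/5! = 44/120 = 0.366667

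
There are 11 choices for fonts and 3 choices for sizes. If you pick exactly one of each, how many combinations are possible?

By the multiplication principle: 11 x 3.

Final answer: 33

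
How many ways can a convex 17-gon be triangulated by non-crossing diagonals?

This is counted by the nth Catalan number C_n. Here n = 17 - 2 = 15.
C_n = C(2n,n) - C(2n,n+1), so C_{15} = C(30,15) - C(30,16) = 155117520 - 145422675.

Final answer: C_{15} = 9694845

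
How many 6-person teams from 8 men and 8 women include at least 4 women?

Sum over valid woman counts:
C(8,4)C(8,2) = 1960
C(8,5)C(8,1) = 448
C(8,6)C(8,0) = 28
Total: 1960 + 448 + 28.

Final answer: 2436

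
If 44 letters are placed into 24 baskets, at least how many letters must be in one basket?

By the pigeonhole principle: ceiling(44/24).

Final answer: 2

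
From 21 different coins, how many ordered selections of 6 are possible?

P(21,6) = 21!/(21-6)! = 21!/15!.

Final answer: P(21,6) = 39070080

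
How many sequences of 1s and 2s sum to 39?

Condition on the final move: it is a 1-step (f(n-1) ways to get there) or a 2-step (f(n-2) ways), so f(n) = f(n-1) + f(n-2), with f(1)=1, f(2)=2.
Iterating the recurrence: f(1)=1, f(2)=2, f(3)=3, f(4)=5, f(5)=8, f(6)=13, f(7)=21, f(8)=34, f(9)=55, f(10)=89, f(11)=144, f(12)=233, f(13)=377, f(14)=610, f(15)=987, f(16)=1597, f(17)=2584, f(18)=4181, f(19)=6765, f(20)=10946, f(21)=17711, f(22)=28657, f(23)=46368, f(24)=75025, f(25)=121393, f(26)=196418, f(27)=317811, f(28)=514229, f(29)=832040, f(30)=1346269, f(31)=2178309, f(32)=3524578, f(33)=5702887, f(34)=9227465, f(35)=14930352, f(36)=24157817, f(37)=39088169, f(38)=63245986, f(39)=102334155.

Final answer: 102334155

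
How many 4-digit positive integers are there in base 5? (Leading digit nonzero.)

In base 5, the leading digit has 4 choices (1..4); each of the remaining 3 digits has 5 choices.
Total: 4 x 5^3.

Final answer: 500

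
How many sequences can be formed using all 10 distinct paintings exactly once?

The number of ways to arrange 10 distinct objects is 10!.

Final answer: 10! = 3628800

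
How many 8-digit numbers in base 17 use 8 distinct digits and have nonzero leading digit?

The leading digit has 16 choices (anything but zero); the next has 16 (anything but the first), then 15, and so on, one fewer each time.
Total: 16 x 16 x 15 x 14 x 13 x 12 x 11 x 10.

Final answer: 922521600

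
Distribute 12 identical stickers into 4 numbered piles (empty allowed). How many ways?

Stars and bars: C(n+k-1, k-1) = C(15,3).

Final answer: C(15,3) = 455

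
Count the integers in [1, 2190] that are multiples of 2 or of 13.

Multiples of 2: 1095. Multiples of 13: 168. Of both (lcm=26): 84.
By inclusion-exclusion: 1095 + 168 - 84.

Final answer: 1179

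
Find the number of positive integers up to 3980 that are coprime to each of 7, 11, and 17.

|div by 7|=568, |div by 11|=361, |div by 17|=234.
|div by 7&11|=51, |div by 7&17|=33, |div by 11&17|=21, |div by all|=3.
By inclusion-exclusion, divisible by at least one: 568+361+234-51-33-21+3 = 1061.
Not divisible by any: 3980 - 1061.

Final answer: 2919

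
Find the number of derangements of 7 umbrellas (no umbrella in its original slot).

D(n) = (n-1)(D(n-1) + D(n-2)), D(0)=1, D(1)=0.
D(2) = 1 x (0 + 1) = 1
D(3) = 2 x (1 + 0) = 2
D(4) = 3 x (2 + 1) = 9
D(5) = 4 x (9 + 2) = 44
D(6) = 5 x (44 + 9) = 265
D(7) = 6 x (D(6) + D(5)) = 6 x (265 + 44)

Final answer: D(7) = 1854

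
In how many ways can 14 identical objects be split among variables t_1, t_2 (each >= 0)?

Stars and bars with 14 stars and 1 bars:
C(14+2-1, 2-1) = C(15,1).

Final answer: C(15,1) = 15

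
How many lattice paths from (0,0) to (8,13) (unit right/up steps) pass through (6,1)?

Paths (0,0)->(6,1): C(7,1) = 7.
Paths (6,1)->(8,13): C(14,12) = 91.
By multiplication principle: 7 x 91.

Final answer: 637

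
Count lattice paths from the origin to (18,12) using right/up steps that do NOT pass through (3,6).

Total paths to (18,12): C(30,12) = 86493225.
Paths through (3,6): C(9,6) x C(21,6) = 4558176.
Avoiding (3,6): 86493225 - 4558176.

Final answer: 81935049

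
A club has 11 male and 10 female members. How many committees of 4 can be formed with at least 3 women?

Sum over valid woman counts:
C(10,3)C(11,1) = 1320
C(10,4)C(11,0) = 210
Total: 1320 + 210.

Final answer: 1530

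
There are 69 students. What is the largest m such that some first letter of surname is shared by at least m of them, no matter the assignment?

There are 26 possible values for first letter of surname. With 69 students and 26 categories, by pigeonhole: ceiling(69/26).

Final answer: 3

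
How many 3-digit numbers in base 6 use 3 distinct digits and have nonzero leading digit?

First digit: 5 (nonzero). Second: 5 (not first). Third: 4, etc.
Total: 5 x 5 x 4.

Final answer: 100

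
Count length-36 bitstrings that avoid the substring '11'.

A valid string ends in 0 (append to any length-(n-1) valid string) or in 01 (append to any length-(n-2) valid string), so a(n) = a(n-1) + a(n-2) with a(1)=2, a(2)=3.
Computing successive values: a(1)=2, a(2)=3, a(3)=5, a(4)=8, a(5)=13, a(6)=21, a(7)=34, a(8)=55, a(9)=89, a(10)=144, a(11)=233, a(12)=377, a(13)=610, a(14)=987, a(15)=1597, a(16)=2584, a(17)=4181, a(18)=6765, a(19)=10946, a(20)=17711, a(21)=28657, a(22)=46368, a(23)=75025, a(24)=121393, a(25)=196418, a(26)=317811, a(27)=514229, a(28)=832040, a(29)=1346269, a(30)=2178309, a(31)=3524578, a(32)=5702887, a(33)=9227465, a(34)=14930352, a(35)=24157817, a(36)=39088169.

Final answer: 39088169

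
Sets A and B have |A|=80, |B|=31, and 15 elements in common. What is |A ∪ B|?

|A union B| = |A| + |B| - |A intersect B| = 80 + 31 - 15.

Final answer: 96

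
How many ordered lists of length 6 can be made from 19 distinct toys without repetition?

P(19,6) = 19!/(19-6)! = 19!/13!.

Final answer: P(19,6) = 19535040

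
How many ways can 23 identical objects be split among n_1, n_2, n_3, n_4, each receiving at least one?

Substitute n'_i = n_i - 1 (so n'_i >= 0). Then sum n'_i = 23 - 4 = 19.
Stars and bars: C(19+4-1, 4-1) = C(22,3).

Final answer: C(22,3) = 1540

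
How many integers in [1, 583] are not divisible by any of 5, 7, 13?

|div by 5|=116, |div by 7|=83, |div by 13|=44.
|div by 5&7|=16, |div by 5&13|=8, |div by 7&13|=6, |div by all|=1.
By inclusion-exclusion, divisible by at least one: 116+83+44-16-8-6+1 = 214.
Not divisible by any: 583 - 214.

Final answer: 369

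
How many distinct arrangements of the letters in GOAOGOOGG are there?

Letters (A:1, G:4, O:4). Total letters: 9.
Permutations = 9!/(4! x 4!).

Final answer: 630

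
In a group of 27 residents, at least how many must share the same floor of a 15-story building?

There are 15 possible values for floor of a 15-story building. With 27 residents and 15 categories, by pigeonhole: ceiling(27/15).

Final answer: 2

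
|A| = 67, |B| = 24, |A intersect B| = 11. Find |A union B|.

|A union B| = |A| + |B| - |A intersect B| = 67 + 24 - 11.

Final answer: 80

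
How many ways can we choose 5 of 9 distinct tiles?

C(9,5) = 9!/(5! x (9-5)!).

Final answer: C(9,5) = 126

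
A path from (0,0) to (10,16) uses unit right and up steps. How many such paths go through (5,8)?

Paths (0,0)->(5,8): C(13,8) = 1287.
Paths (5,8)->(10,16): C(13,8) = 1287.
By multiplication principle: 1287 x 1287.

Final answer: 1656369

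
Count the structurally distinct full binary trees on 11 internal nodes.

This is counted by the nth Catalan number C_n. Here n = 11.
Using C_0 = 1 and C_(k+1) = C_k x 2(2k+1)/(k+2), build up term by term: C_1=1, C_2=2, C_3=5, C_4=14, C_5=42, C_6=132, C_7=429, C_8=1430, C_9=4862, C_10=16796, C_11=58786.

Final answer: C_{11} = 58786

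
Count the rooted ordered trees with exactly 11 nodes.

This is a standard Catalan-number count: the answer is C_n. Here n = 11 - 1 = 10.
C_n = (2n)!/(n!(n+1)!), so C_{10} = 20!/(10! x 11!) = C(20,10)/11 = 184756/11.

Final answer: C_{10} = 16796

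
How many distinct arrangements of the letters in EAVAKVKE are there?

Letters (A:2, E:2, K:2, V:2). Total letters: 8.
Permutations = 8!/(2! x 2! x 2! x 2!).

Final answer: 2520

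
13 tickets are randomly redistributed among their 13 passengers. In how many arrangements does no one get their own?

D(n) = (n-1)(D(n-1) + D(n-2)), D(0)=1, D(1)=0.
D(2) = 1 x (0 + 1) = 1
D(3) = 2 x (1 + 0) = 2
D(4) = 3 x (2 + 1) = 9
D(5) = 4 x (9 + 2) = 44
D(6) = 5 x (44 + 9) = 265
D(7) = 6 x (265 + 44) = 1854
D(8) = 7 x (1854 + 265) = 14833
D(9) = 8 x (14833 + 1854) = 133496
D(10) = 9 x (133496 + 14833) = 1334961
D(11) = 10 x (1334961 + 133496) = 14684570
D(12) = 11 x (14684570 + 1334961) = 176214841
D(13) = 12 x (D(12) + D(11)) = 12 x (176214841 + 14684570)

Final answer: D(13) = 2290792932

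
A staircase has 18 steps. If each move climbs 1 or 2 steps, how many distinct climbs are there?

Let f(n) count the ways. The last step is size 1 or 2, so f(n) = f(n-1) + f(n-2) with f(1)=1, f(2)=2.
Computing successive values: f(1)=1, f(2)=2, f(3)=3, f(4)=5, f(5)=8, f(6)=13, f(7)=21, f(8)=34, f(9)=55, f(10)=89, f(11)=144, f(12)=233, f(13)=377, f(14)=610, f(15)=987, f(16)=1597, f(17)=2584, f(18)=4181.

Final answer: 4181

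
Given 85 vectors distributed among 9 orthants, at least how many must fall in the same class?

By pigeonhole with 85 objects and 9 categories: ceiling(85/9).

Final answer: 10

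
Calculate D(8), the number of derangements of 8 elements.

D(n) = (n-1)(D(n-1) + D(n-2)), D(0)=1, D(1)=0.
D(2) = 1 x (0 + 1) = 1
D(3) = 2 x (1 + 0) = 2
D(4) = 3 x (2 + 1) = 9
D(5) = 4 x (9 + 2) = 44
D(6) = 5 x (44 + 9) = 265
D(7) = 6 x (265 + 44) = 1854
D(8) = 7 x (D(7) + D(6)) = 7 x (1854 + 265)

Final answer: D(8) = 14833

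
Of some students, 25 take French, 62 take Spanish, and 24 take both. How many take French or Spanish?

|A union B| = |A| + |B| - |A intersect B| = 25 + 62 - 24.

Final answer: 63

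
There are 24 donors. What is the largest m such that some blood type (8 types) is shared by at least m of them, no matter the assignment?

There are 8 possible values for blood type (8 types). With 24 donors and 8 categories, by pigeonhole: ceiling(24/8).

Final answer: 3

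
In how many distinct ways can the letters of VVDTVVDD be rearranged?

Letters (D:3, T:1, V:4). Total letters: 8.
Permutations = 8!/(4! x 3!).

Final answer: 280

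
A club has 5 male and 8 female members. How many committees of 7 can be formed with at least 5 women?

Sum over valid woman counts:
C(8,5)C(5,2) = 560
C(8,6)C(5,1) = 140
C(8,7)C(5,0) = 8
Total: 560 + 140 + 8.

Final answer: 708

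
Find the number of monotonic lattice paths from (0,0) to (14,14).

Each path has 14 right steps and 14 up steps in some order (28 steps total).
Choose which 14 of the 28 steps are up: C(28,14).

Final answer: C(28,14) = 40116600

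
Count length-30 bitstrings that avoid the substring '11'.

A valid string ends in 0 (append to any length-(n-1) valid string) or in 01 (append to any length-(n-2) valid string), so a(n) = a(n-1) + a(n-2) with a(1)=2, a(2)=3.
Iterating the recurrence: a(1)=2, a(2)=3, a(3)=5, a(4)=8, a(5)=13, a(6)=21, a(7)=34, a(8)=55, a(9)=89, a(10)=144, a(11)=233, a(12)=377, a(13)=610, a(14)=987, a(15)=1597, a(16)=2584, a(17)=4181, a(18)=6765, a(19)=10946, a(20)=17711, a(21)=28657, a(22)=46368, a(23)=75025, a(24)=121393, a(25)=196418, a(26)=317811, a(27)=514229, a(28)=832040, a(29)=1346269, a(30)=2178309.

Final answer: 2178309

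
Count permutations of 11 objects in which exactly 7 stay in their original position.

Choose which 7 elements are fixed: C(11,7) = 330.
Derange the remaining 4 using D(j) = (j-1)(D(j-1) + D(j-2)), D(0)=1, D(1)=0: D(2)=1, D(3)=2, D(4)=9.
Total: 330 x 9.

Final answer: C(11,7) D(4) = 2970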